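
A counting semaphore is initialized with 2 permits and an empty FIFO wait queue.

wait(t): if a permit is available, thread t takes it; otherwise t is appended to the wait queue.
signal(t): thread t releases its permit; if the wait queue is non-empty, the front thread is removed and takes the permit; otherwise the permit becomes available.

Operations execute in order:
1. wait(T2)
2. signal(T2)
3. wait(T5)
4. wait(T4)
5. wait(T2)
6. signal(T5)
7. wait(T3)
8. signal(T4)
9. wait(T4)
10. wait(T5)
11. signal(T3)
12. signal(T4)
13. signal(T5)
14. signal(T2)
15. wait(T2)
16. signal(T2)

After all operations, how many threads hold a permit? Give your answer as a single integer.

Answer: 0

Derivation:
Step 1: wait(T2) -> count=1 queue=[] holders={T2}
Step 2: signal(T2) -> count=2 queue=[] holders={none}
Step 3: wait(T5) -> count=1 queue=[] holders={T5}
Step 4: wait(T4) -> count=0 queue=[] holders={T4,T5}
Step 5: wait(T2) -> count=0 queue=[T2] holders={T4,T5}
Step 6: signal(T5) -> count=0 queue=[] holders={T2,T4}
Step 7: wait(T3) -> count=0 queue=[T3] holders={T2,T4}
Step 8: signal(T4) -> count=0 queue=[] holders={T2,T3}
Step 9: wait(T4) -> count=0 queue=[T4] holders={T2,T3}
Step 10: wait(T5) -> count=0 queue=[T4,T5] holders={T2,T3}
Step 11: signal(T3) -> count=0 queue=[T5] holders={T2,T4}
Step 12: signal(T4) -> count=0 queue=[] holders={T2,T5}
Step 13: signal(T5) -> count=1 queue=[] holders={T2}
Step 14: signal(T2) -> count=2 queue=[] holders={none}
Step 15: wait(T2) -> count=1 queue=[] holders={T2}
Step 16: signal(T2) -> count=2 queue=[] holders={none}
Final holders: {none} -> 0 thread(s)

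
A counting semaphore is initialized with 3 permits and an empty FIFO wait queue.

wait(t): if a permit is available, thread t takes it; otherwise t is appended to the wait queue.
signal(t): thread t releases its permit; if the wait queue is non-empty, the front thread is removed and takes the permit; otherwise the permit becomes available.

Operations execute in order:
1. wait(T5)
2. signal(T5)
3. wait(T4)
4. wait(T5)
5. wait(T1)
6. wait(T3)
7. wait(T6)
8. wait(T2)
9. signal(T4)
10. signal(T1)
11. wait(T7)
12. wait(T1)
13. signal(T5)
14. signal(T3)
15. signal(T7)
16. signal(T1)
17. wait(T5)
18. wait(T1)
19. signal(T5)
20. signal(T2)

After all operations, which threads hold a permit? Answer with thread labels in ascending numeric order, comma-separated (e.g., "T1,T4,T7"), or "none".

Step 1: wait(T5) -> count=2 queue=[] holders={T5}
Step 2: signal(T5) -> count=3 queue=[] holders={none}
Step 3: wait(T4) -> count=2 queue=[] holders={T4}
Step 4: wait(T5) -> count=1 queue=[] holders={T4,T5}
Step 5: wait(T1) -> count=0 queue=[] holders={T1,T4,T5}
Step 6: wait(T3) -> count=0 queue=[T3] holders={T1,T4,T5}
Step 7: wait(T6) -> count=0 queue=[T3,T6] holders={T1,T4,T5}
Step 8: wait(T2) -> count=0 queue=[T3,T6,T2] holders={T1,T4,T5}
Step 9: signal(T4) -> count=0 queue=[T6,T2] holders={T1,T3,T5}
Step 10: signal(T1) -> count=0 queue=[T2] holders={T3,T5,T6}
Step 11: wait(T7) -> count=0 queue=[T2,T7] holders={T3,T5,T6}
Step 12: wait(T1) -> count=0 queue=[T2,T7,T1] holders={T3,T5,T6}
Step 13: signal(T5) -> count=0 queue=[T7,T1] holders={T2,T3,T6}
Step 14: signal(T3) -> count=0 queue=[T1] holders={T2,T6,T7}
Step 15: signal(T7) -> count=0 queue=[] holders={T1,T2,T6}
Step 16: signal(T1) -> count=1 queue=[] holders={T2,T6}
Step 17: wait(T5) -> count=0 queue=[] holders={T2,T5,T6}
Step 18: wait(T1) -> count=0 queue=[T1] holders={T2,T5,T6}
Step 19: signal(T5) -> count=0 queue=[] holders={T1,T2,T6}
Step 20: signal(T2) -> count=1 queue=[] holders={T1,T6}
Final holders: T1,T6

Answer: T1,T6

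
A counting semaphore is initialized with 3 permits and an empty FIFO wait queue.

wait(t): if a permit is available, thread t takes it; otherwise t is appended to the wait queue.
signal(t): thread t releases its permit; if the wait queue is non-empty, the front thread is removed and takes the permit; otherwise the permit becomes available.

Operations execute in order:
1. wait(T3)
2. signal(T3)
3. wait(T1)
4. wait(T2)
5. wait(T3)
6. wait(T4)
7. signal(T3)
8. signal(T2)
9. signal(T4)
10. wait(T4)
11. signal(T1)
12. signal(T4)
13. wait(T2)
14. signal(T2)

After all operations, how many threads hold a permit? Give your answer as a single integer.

Step 1: wait(T3) -> count=2 queue=[] holders={T3}
Step 2: signal(T3) -> count=3 queue=[] holders={none}
Step 3: wait(T1) -> count=2 queue=[] holders={T1}
Step 4: wait(T2) -> count=1 queue=[] holders={T1,T2}
Step 5: wait(T3) -> count=0 queue=[] holders={T1,T2,T3}
Step 6: wait(T4) -> count=0 queue=[T4] holders={T1,T2,T3}
Step 7: signal(T3) -> count=0 queue=[] holders={T1,T2,T4}
Step 8: signal(T2) -> count=1 queue=[] holders={T1,T4}
Step 9: signal(T4) -> count=2 queue=[] holders={T1}
Step 10: wait(T4) -> count=1 queue=[] holders={T1,T4}
Step 11: signal(T1) -> count=2 queue=[] holders={T4}
Step 12: signal(T4) -> count=3 queue=[] holders={none}
Step 13: wait(T2) -> count=2 queue=[] holders={T2}
Step 14: signal(T2) -> count=3 queue=[] holders={none}
Final holders: {none} -> 0 thread(s)

Answer: 0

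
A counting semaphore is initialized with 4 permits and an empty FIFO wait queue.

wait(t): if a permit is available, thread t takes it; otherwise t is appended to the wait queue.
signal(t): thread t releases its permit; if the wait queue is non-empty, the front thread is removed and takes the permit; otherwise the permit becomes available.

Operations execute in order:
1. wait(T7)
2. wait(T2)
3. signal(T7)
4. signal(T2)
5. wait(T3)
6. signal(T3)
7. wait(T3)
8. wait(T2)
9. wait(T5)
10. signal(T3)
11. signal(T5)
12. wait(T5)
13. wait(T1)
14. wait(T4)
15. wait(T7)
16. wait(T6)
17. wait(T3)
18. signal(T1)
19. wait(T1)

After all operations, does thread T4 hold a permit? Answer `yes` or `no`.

Answer: yes

Derivation:
Step 1: wait(T7) -> count=3 queue=[] holders={T7}
Step 2: wait(T2) -> count=2 queue=[] holders={T2,T7}
Step 3: signal(T7) -> count=3 queue=[] holders={T2}
Step 4: signal(T2) -> count=4 queue=[] holders={none}
Step 5: wait(T3) -> count=3 queue=[] holders={T3}
Step 6: signal(T3) -> count=4 queue=[] holders={none}
Step 7: wait(T3) -> count=3 queue=[] holders={T3}
Step 8: wait(T2) -> count=2 queue=[] holders={T2,T3}
Step 9: wait(T5) -> count=1 queue=[] holders={T2,T3,T5}
Step 10: signal(T3) -> count=2 queue=[] holders={T2,T5}
Step 11: signal(T5) -> count=3 queue=[] holders={T2}
Step 12: wait(T5) -> count=2 queue=[] holders={T2,T5}
Step 13: wait(T1) -> count=1 queue=[] holders={T1,T2,T5}
Step 14: wait(T4) -> count=0 queue=[] holders={T1,T2,T4,T5}
Step 15: wait(T7) -> count=0 queue=[T7] holders={T1,T2,T4,T5}
Step 16: wait(T6) -> count=0 queue=[T7,T6] holders={T1,T2,T4,T5}
Step 17: wait(T3) -> count=0 queue=[T7,T6,T3] holders={T1,T2,T4,T5}
Step 18: signal(T1) -> count=0 queue=[T6,T3] holders={T2,T4,T5,T7}
Step 19: wait(T1) -> count=0 queue=[T6,T3,T1] holders={T2,T4,T5,T7}
Final holders: {T2,T4,T5,T7} -> T4 in holders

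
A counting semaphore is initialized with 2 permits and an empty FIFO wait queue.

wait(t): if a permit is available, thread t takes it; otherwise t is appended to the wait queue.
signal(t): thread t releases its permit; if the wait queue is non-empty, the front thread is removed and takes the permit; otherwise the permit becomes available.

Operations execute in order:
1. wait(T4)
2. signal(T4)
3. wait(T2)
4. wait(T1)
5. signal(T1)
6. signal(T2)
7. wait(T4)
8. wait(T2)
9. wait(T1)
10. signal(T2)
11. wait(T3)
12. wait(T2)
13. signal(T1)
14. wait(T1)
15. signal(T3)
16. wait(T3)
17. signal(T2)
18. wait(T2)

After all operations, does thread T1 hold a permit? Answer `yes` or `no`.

Step 1: wait(T4) -> count=1 queue=[] holders={T4}
Step 2: signal(T4) -> count=2 queue=[] holders={none}
Step 3: wait(T2) -> count=1 queue=[] holders={T2}
Step 4: wait(T1) -> count=0 queue=[] holders={T1,T2}
Step 5: signal(T1) -> count=1 queue=[] holders={T2}
Step 6: signal(T2) -> count=2 queue=[] holders={none}
Step 7: wait(T4) -> count=1 queue=[] holders={T4}
Step 8: wait(T2) -> count=0 queue=[] holders={T2,T4}
Step 9: wait(T1) -> count=0 queue=[T1] holders={T2,T4}
Step 10: signal(T2) -> count=0 queue=[] holders={T1,T4}
Step 11: wait(T3) -> count=0 queue=[T3] holders={T1,T4}
Step 12: wait(T2) -> count=0 queue=[T3,T2] holders={T1,T4}
Step 13: signal(T1) -> count=0 queue=[T2] holders={T3,T4}
Step 14: wait(T1) -> count=0 queue=[T2,T1] holders={T3,T4}
Step 15: signal(T3) -> count=0 queue=[T1] holders={T2,T4}
Step 16: wait(T3) -> count=0 queue=[T1,T3] holders={T2,T4}
Step 17: signal(T2) -> count=0 queue=[T3] holders={T1,T4}
Step 18: wait(T2) -> count=0 queue=[T3,T2] holders={T1,T4}
Final holders: {T1,T4} -> T1 in holders

Answer: yes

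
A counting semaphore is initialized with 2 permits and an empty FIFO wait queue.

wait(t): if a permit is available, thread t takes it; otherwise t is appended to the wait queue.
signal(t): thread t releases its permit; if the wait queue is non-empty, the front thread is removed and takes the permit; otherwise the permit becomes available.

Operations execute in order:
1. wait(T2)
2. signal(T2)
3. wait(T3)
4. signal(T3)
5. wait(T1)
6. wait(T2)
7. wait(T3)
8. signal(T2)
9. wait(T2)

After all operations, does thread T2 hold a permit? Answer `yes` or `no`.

Answer: no

Derivation:
Step 1: wait(T2) -> count=1 queue=[] holders={T2}
Step 2: signal(T2) -> count=2 queue=[] holders={none}
Step 3: wait(T3) -> count=1 queue=[] holders={T3}
Step 4: signal(T3) -> count=2 queue=[] holders={none}
Step 5: wait(T1) -> count=1 queue=[] holders={T1}
Step 6: wait(T2) -> count=0 queue=[] holders={T1,T2}
Step 7: wait(T3) -> count=0 queue=[T3] holders={T1,T2}
Step 8: signal(T2) -> count=0 queue=[] holders={T1,T3}
Step 9: wait(T2) -> count=0 queue=[T2] holders={T1,T3}
Final holders: {T1,T3} -> T2 not in holders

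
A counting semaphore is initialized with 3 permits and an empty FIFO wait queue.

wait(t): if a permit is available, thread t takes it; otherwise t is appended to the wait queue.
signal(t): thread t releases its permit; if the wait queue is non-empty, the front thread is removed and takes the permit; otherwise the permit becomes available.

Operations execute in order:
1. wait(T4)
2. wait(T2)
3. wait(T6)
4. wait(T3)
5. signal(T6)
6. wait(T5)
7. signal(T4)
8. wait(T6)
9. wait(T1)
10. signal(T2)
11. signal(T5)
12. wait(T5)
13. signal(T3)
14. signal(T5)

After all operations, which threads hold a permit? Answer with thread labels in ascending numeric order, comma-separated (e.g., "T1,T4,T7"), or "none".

Answer: T1,T6

Derivation:
Step 1: wait(T4) -> count=2 queue=[] holders={T4}
Step 2: wait(T2) -> count=1 queue=[] holders={T2,T4}
Step 3: wait(T6) -> count=0 queue=[] holders={T2,T4,T6}
Step 4: wait(T3) -> count=0 queue=[T3] holders={T2,T4,T6}
Step 5: signal(T6) -> count=0 queue=[] holders={T2,T3,T4}
Step 6: wait(T5) -> count=0 queue=[T5] holders={T2,T3,T4}
Step 7: signal(T4) -> count=0 queue=[] holders={T2,T3,T5}
Step 8: wait(T6) -> count=0 queue=[T6] holders={T2,T3,T5}
Step 9: wait(T1) -> count=0 queue=[T6,T1] holders={T2,T3,T5}
Step 10: signal(T2) -> count=0 queue=[T1] holders={T3,T5,T6}
Step 11: signal(T5) -> count=0 queue=[] holders={T1,T3,T6}
Step 12: wait(T5) -> count=0 queue=[T5] holders={T1,T3,T6}
Step 13: signal(T3) -> count=0 queue=[] holders={T1,T5,T6}
Step 14: signal(T5) -> count=1 queue=[] holders={T1,T6}
Final holders: T1,T6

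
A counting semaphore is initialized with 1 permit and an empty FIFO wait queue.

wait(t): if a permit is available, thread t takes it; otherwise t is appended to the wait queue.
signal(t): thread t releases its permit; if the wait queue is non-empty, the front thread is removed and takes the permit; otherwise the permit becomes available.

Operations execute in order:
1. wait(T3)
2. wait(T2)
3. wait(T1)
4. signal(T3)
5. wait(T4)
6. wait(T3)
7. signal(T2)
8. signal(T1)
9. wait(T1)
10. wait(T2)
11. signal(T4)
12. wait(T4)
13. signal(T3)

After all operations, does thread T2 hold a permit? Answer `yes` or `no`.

Answer: no

Derivation:
Step 1: wait(T3) -> count=0 queue=[] holders={T3}
Step 2: wait(T2) -> count=0 queue=[T2] holders={T3}
Step 3: wait(T1) -> count=0 queue=[T2,T1] holders={T3}
Step 4: signal(T3) -> count=0 queue=[T1] holders={T2}
Step 5: wait(T4) -> count=0 queue=[T1,T4] holders={T2}
Step 6: wait(T3) -> count=0 queue=[T1,T4,T3] holders={T2}
Step 7: signal(T2) -> count=0 queue=[T4,T3] holders={T1}
Step 8: signal(T1) -> count=0 queue=[T3] holders={T4}
Step 9: wait(T1) -> count=0 queue=[T3,T1] holders={T4}
Step 10: wait(T2) -> count=0 queue=[T3,T1,T2] holders={T4}
Step 11: signal(T4) -> count=0 queue=[T1,T2] holders={T3}
Step 12: wait(T4) -> count=0 queue=[T1,T2,T4] holders={T3}
Step 13: signal(T3) -> count=0 queue=[T2,T4] holders={T1}
Final holders: {T1} -> T2 not in holders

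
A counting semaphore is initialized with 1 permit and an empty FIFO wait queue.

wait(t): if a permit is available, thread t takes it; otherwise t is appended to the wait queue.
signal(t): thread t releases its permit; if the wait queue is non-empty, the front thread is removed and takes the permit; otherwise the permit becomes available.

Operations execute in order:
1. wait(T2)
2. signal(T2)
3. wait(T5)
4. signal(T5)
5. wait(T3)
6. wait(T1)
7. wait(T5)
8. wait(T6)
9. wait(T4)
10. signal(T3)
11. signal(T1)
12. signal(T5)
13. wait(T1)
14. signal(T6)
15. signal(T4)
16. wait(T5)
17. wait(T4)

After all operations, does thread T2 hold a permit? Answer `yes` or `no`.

Answer: no

Derivation:
Step 1: wait(T2) -> count=0 queue=[] holders={T2}
Step 2: signal(T2) -> count=1 queue=[] holders={none}
Step 3: wait(T5) -> count=0 queue=[] holders={T5}
Step 4: signal(T5) -> count=1 queue=[] holders={none}
Step 5: wait(T3) -> count=0 queue=[] holders={T3}
Step 6: wait(T1) -> count=0 queue=[T1] holders={T3}
Step 7: wait(T5) -> count=0 queue=[T1,T5] holders={T3}
Step 8: wait(T6) -> count=0 queue=[T1,T5,T6] holders={T3}
Step 9: wait(T4) -> count=0 queue=[T1,T5,T6,T4] holders={T3}
Step 10: signal(T3) -> count=0 queue=[T5,T6,T4] holders={T1}
Step 11: signal(T1) -> count=0 queue=[T6,T4] holders={T5}
Step 12: signal(T5) -> count=0 queue=[T4] holders={T6}
Step 13: wait(T1) -> count=0 queue=[T4,T1] holders={T6}
Step 14: signal(T6) -> count=0 queue=[T1] holders={T4}
Step 15: signal(T4) -> count=0 queue=[] holders={T1}
Step 16: wait(T5) -> count=0 queue=[T5] holders={T1}
Step 17: wait(T4) -> count=0 queue=[T5,T4] holders={T1}
Final holders: {T1} -> T2 not in holders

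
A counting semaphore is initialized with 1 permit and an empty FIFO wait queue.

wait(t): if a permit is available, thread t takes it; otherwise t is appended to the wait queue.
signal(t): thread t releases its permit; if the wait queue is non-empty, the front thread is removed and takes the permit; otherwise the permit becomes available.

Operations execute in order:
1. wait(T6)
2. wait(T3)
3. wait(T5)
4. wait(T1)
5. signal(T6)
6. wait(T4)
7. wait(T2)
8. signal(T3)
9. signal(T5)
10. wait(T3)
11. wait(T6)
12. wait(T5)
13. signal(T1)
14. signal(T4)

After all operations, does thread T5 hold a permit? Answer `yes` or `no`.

Answer: no

Derivation:
Step 1: wait(T6) -> count=0 queue=[] holders={T6}
Step 2: wait(T3) -> count=0 queue=[T3] holders={T6}
Step 3: wait(T5) -> count=0 queue=[T3,T5] holders={T6}
Step 4: wait(T1) -> count=0 queue=[T3,T5,T1] holders={T6}
Step 5: signal(T6) -> count=0 queue=[T5,T1] holders={T3}
Step 6: wait(T4) -> count=0 queue=[T5,T1,T4] holders={T3}
Step 7: wait(T2) -> count=0 queue=[T5,T1,T4,T2] holders={T3}
Step 8: signal(T3) -> count=0 queue=[T1,T4,T2] holders={T5}
Step 9: signal(T5) -> count=0 queue=[T4,T2] holders={T1}
Step 10: wait(T3) -> count=0 queue=[T4,T2,T3] holders={T1}
Step 11: wait(T6) -> count=0 queue=[T4,T2,T3,T6] holders={T1}
Step 12: wait(T5) -> count=0 queue=[T4,T2,T3,T6,T5] holders={T1}
Step 13: signal(T1) -> count=0 queue=[T2,T3,T6,T5] holders={T4}
Step 14: signal(T4) -> count=0 queue=[T3,T6,T5] holders={T2}
Final holders: {T2} -> T5 not in holders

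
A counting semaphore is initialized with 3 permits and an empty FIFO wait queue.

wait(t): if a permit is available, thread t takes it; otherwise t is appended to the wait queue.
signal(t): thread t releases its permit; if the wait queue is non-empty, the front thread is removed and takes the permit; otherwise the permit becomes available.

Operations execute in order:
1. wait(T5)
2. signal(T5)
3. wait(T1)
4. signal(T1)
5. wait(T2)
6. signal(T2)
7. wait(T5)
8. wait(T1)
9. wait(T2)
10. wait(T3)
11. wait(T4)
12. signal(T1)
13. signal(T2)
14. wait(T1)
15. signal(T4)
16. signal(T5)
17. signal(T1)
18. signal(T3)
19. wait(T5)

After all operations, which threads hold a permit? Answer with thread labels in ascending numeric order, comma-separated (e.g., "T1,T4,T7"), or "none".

Answer: T5

Derivation:
Step 1: wait(T5) -> count=2 queue=[] holders={T5}
Step 2: signal(T5) -> count=3 queue=[] holders={none}
Step 3: wait(T1) -> count=2 queue=[] holders={T1}
Step 4: signal(T1) -> count=3 queue=[] holders={none}
Step 5: wait(T2) -> count=2 queue=[] holders={T2}
Step 6: signal(T2) -> count=3 queue=[] holders={none}
Step 7: wait(T5) -> count=2 queue=[] holders={T5}
Step 8: wait(T1) -> count=1 queue=[] holders={T1,T5}
Step 9: wait(T2) -> count=0 queue=[] holders={T1,T2,T5}
Step 10: wait(T3) -> count=0 queue=[T3] holders={T1,T2,T5}
Step 11: wait(T4) -> count=0 queue=[T3,T4] holders={T1,T2,T5}
Step 12: signal(T1) -> count=0 queue=[T4] holders={T2,T3,T5}
Step 13: signal(T2) -> count=0 queue=[] holders={T3,T4,T5}
Step 14: wait(T1) -> count=0 queue=[T1] holders={T3,T4,T5}
Step 15: signal(T4) -> count=0 queue=[] holders={T1,T3,T5}
Step 16: signal(T5) -> count=1 queue=[] holders={T1,T3}
Step 17: signal(T1) -> count=2 queue=[] holders={T3}
Step 18: signal(T3) -> count=3 queue=[] holders={none}
Step 19: wait(T5) -> count=2 queue=[] holders={T5}
Final holders: T5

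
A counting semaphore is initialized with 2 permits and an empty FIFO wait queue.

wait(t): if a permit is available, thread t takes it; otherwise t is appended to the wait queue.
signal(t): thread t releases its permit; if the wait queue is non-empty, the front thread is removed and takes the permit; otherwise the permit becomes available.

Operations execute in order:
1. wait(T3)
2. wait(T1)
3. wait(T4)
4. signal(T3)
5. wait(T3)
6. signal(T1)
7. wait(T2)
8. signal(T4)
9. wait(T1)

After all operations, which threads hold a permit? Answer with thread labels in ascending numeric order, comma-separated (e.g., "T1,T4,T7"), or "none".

Answer: T2,T3

Derivation:
Step 1: wait(T3) -> count=1 queue=[] holders={T3}
Step 2: wait(T1) -> count=0 queue=[] holders={T1,T3}
Step 3: wait(T4) -> count=0 queue=[T4] holders={T1,T3}
Step 4: signal(T3) -> count=0 queue=[] holders={T1,T4}
Step 5: wait(T3) -> count=0 queue=[T3] holders={T1,T4}
Step 6: signal(T1) -> count=0 queue=[] holders={T3,T4}
Step 7: wait(T2) -> count=0 queue=[T2] holders={T3,T4}
Step 8: signal(T4) -> count=0 queue=[] holders={T2,T3}
Step 9: wait(T1) -> count=0 queue=[T1] holders={T2,T3}
Final holders: T2,T3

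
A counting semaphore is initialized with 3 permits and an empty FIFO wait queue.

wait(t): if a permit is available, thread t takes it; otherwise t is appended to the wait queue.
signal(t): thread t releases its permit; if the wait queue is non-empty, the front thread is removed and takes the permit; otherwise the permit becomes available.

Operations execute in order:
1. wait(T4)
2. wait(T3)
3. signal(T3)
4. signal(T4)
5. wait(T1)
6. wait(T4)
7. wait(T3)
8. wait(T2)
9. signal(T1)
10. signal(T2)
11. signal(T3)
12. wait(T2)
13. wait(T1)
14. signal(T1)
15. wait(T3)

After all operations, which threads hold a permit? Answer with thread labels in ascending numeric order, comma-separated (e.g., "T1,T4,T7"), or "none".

Answer: T2,T3,T4

Derivation:
Step 1: wait(T4) -> count=2 queue=[] holders={T4}
Step 2: wait(T3) -> count=1 queue=[] holders={T3,T4}
Step 3: signal(T3) -> count=2 queue=[] holders={T4}
Step 4: signal(T4) -> count=3 queue=[] holders={none}
Step 5: wait(T1) -> count=2 queue=[] holders={T1}
Step 6: wait(T4) -> count=1 queue=[] holders={T1,T4}
Step 7: wait(T3) -> count=0 queue=[] holders={T1,T3,T4}
Step 8: wait(T2) -> count=0 queue=[T2] holders={T1,T3,T4}
Step 9: signal(T1) -> count=0 queue=[] holders={T2,T3,T4}
Step 10: signal(T2) -> count=1 queue=[] holders={T3,T4}
Step 11: signal(T3) -> count=2 queue=[] holders={T4}
Step 12: wait(T2) -> count=1 queue=[] holders={T2,T4}
Step 13: wait(T1) -> count=0 queue=[] holders={T1,T2,T4}
Step 14: signal(T1) -> count=1 queue=[] holders={T2,T4}
Step 15: wait(T3) -> count=0 queue=[] holders={T2,T3,T4}
Final holders: T2,T3,T4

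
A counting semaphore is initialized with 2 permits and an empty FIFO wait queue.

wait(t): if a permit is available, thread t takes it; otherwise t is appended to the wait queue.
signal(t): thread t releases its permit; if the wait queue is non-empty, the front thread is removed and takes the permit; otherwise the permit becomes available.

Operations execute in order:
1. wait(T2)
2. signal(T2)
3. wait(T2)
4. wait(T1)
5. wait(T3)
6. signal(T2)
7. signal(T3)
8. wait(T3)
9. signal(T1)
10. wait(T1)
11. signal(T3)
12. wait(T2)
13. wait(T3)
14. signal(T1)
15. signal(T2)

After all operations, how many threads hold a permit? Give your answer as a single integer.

Step 1: wait(T2) -> count=1 queue=[] holders={T2}
Step 2: signal(T2) -> count=2 queue=[] holders={none}
Step 3: wait(T2) -> count=1 queue=[] holders={T2}
Step 4: wait(T1) -> count=0 queue=[] holders={T1,T2}
Step 5: wait(T3) -> count=0 queue=[T3] holders={T1,T2}
Step 6: signal(T2) -> count=0 queue=[] holders={T1,T3}
Step 7: signal(T3) -> count=1 queue=[] holders={T1}
Step 8: wait(T3) -> count=0 queue=[] holders={T1,T3}
Step 9: signal(T1) -> count=1 queue=[] holders={T3}
Step 10: wait(T1) -> count=0 queue=[] holders={T1,T3}
Step 11: signal(T3) -> count=1 queue=[] holders={T1}
Step 12: wait(T2) -> count=0 queue=[] holders={T1,T2}
Step 13: wait(T3) -> count=0 queue=[T3] holders={T1,T2}
Step 14: signal(T1) -> count=0 queue=[] holders={T2,T3}
Step 15: signal(T2) -> count=1 queue=[] holders={T3}
Final holders: {T3} -> 1 thread(s)

Answer: 1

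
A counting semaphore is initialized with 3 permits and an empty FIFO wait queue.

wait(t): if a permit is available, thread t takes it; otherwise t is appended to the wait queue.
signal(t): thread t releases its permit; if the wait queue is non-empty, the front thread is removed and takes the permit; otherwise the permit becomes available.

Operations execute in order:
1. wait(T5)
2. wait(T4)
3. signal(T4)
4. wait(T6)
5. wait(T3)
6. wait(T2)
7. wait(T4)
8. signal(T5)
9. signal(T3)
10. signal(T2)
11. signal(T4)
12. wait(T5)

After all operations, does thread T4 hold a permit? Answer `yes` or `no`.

Step 1: wait(T5) -> count=2 queue=[] holders={T5}
Step 2: wait(T4) -> count=1 queue=[] holders={T4,T5}
Step 3: signal(T4) -> count=2 queue=[] holders={T5}
Step 4: wait(T6) -> count=1 queue=[] holders={T5,T6}
Step 5: wait(T3) -> count=0 queue=[] holders={T3,T5,T6}
Step 6: wait(T2) -> count=0 queue=[T2] holders={T3,T5,T6}
Step 7: wait(T4) -> count=0 queue=[T2,T4] holders={T3,T5,T6}
Step 8: signal(T5) -> count=0 queue=[T4] holders={T2,T3,T6}
Step 9: signal(T3) -> count=0 queue=[] holders={T2,T4,T6}
Step 10: signal(T2) -> count=1 queue=[] holders={T4,T6}
Step 11: signal(T4) -> count=2 queue=[] holders={T6}
Step 12: wait(T5) -> count=1 queue=[] holders={T5,T6}
Final holders: {T5,T6} -> T4 not in holders

Answer: no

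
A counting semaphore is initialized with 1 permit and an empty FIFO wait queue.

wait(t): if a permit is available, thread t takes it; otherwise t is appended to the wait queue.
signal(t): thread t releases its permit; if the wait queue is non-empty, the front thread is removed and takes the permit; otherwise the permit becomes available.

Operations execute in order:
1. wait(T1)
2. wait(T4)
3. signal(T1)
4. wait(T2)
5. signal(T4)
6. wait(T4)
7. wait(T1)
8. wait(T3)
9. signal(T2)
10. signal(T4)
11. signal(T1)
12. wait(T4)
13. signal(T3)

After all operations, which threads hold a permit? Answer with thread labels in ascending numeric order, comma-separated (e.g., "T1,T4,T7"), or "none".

Step 1: wait(T1) -> count=0 queue=[] holders={T1}
Step 2: wait(T4) -> count=0 queue=[T4] holders={T1}
Step 3: signal(T1) -> count=0 queue=[] holders={T4}
Step 4: wait(T2) -> count=0 queue=[T2] holders={T4}
Step 5: signal(T4) -> count=0 queue=[] holders={T2}
Step 6: wait(T4) -> count=0 queue=[T4] holders={T2}
Step 7: wait(T1) -> count=0 queue=[T4,T1] holders={T2}
Step 8: wait(T3) -> count=0 queue=[T4,T1,T3] holders={T2}
Step 9: signal(T2) -> count=0 queue=[T1,T3] holders={T4}
Step 10: signal(T4) -> count=0 queue=[T3] holders={T1}
Step 11: signal(T1) -> count=0 queue=[] holders={T3}
Step 12: wait(T4) -> count=0 queue=[T4] holders={T3}
Step 13: signal(T3) -> count=0 queue=[] holders={T4}
Final holders: T4

Answer: T4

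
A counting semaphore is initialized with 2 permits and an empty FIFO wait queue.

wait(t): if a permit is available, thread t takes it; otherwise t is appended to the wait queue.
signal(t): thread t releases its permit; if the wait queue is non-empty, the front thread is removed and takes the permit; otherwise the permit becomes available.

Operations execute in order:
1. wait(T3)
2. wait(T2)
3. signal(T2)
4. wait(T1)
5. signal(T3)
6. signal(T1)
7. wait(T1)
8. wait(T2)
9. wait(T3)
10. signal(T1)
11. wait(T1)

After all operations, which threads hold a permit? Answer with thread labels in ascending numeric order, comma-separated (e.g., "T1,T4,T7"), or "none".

Step 1: wait(T3) -> count=1 queue=[] holders={T3}
Step 2: wait(T2) -> count=0 queue=[] holders={T2,T3}
Step 3: signal(T2) -> count=1 queue=[] holders={T3}
Step 4: wait(T1) -> count=0 queue=[] holders={T1,T3}
Step 5: signal(T3) -> count=1 queue=[] holders={T1}
Step 6: signal(T1) -> count=2 queue=[] holders={none}
Step 7: wait(T1) -> count=1 queue=[] holders={T1}
Step 8: wait(T2) -> count=0 queue=[] holders={T1,T2}
Step 9: wait(T3) -> count=0 queue=[T3] holders={T1,T2}
Step 10: signal(T1) -> count=0 queue=[] holders={T2,T3}
Step 11: wait(T1) -> count=0 queue=[T1] holders={T2,T3}
Final holders: T2,T3

Answer: T2,T3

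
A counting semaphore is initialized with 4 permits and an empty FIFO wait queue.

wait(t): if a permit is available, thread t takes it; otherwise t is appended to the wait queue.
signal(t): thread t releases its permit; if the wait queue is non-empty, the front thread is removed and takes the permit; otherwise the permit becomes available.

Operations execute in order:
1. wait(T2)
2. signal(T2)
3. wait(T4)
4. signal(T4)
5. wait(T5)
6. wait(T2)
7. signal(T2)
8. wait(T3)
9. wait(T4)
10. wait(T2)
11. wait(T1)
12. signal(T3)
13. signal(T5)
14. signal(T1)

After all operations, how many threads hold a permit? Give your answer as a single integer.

Step 1: wait(T2) -> count=3 queue=[] holders={T2}
Step 2: signal(T2) -> count=4 queue=[] holders={none}
Step 3: wait(T4) -> count=3 queue=[] holders={T4}
Step 4: signal(T4) -> count=4 queue=[] holders={none}
Step 5: wait(T5) -> count=3 queue=[] holders={T5}
Step 6: wait(T2) -> count=2 queue=[] holders={T2,T5}
Step 7: signal(T2) -> count=3 queue=[] holders={T5}
Step 8: wait(T3) -> count=2 queue=[] holders={T3,T5}
Step 9: wait(T4) -> count=1 queue=[] holders={T3,T4,T5}
Step 10: wait(T2) -> count=0 queue=[] holders={T2,T3,T4,T5}
Step 11: wait(T1) -> count=0 queue=[T1] holders={T2,T3,T4,T5}
Step 12: signal(T3) -> count=0 queue=[] holders={T1,T2,T4,T5}
Step 13: signal(T5) -> count=1 queue=[] holders={T1,T2,T4}
Step 14: signal(T1) -> count=2 queue=[] holders={T2,T4}
Final holders: {T2,T4} -> 2 thread(s)

Answer: 2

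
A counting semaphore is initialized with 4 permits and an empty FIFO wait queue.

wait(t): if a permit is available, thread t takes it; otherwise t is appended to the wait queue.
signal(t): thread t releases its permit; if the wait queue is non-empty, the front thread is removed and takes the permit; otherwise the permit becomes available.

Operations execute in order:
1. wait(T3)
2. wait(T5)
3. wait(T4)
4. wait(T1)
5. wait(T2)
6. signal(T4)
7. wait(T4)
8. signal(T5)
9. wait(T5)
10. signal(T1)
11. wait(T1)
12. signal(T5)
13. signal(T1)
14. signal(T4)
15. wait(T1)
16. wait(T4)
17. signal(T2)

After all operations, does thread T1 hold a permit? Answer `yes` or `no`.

Step 1: wait(T3) -> count=3 queue=[] holders={T3}
Step 2: wait(T5) -> count=2 queue=[] holders={T3,T5}
Step 3: wait(T4) -> count=1 queue=[] holders={T3,T4,T5}
Step 4: wait(T1) -> count=0 queue=[] holders={T1,T3,T4,T5}
Step 5: wait(T2) -> count=0 queue=[T2] holders={T1,T3,T4,T5}
Step 6: signal(T4) -> count=0 queue=[] holders={T1,T2,T3,T5}
Step 7: wait(T4) -> count=0 queue=[T4] holders={T1,T2,T3,T5}
Step 8: signal(T5) -> count=0 queue=[] holders={T1,T2,T3,T4}
Step 9: wait(T5) -> count=0 queue=[T5] holders={T1,T2,T3,T4}
Step 10: signal(T1) -> count=0 queue=[] holders={T2,T3,T4,T5}
Step 11: wait(T1) -> count=0 queue=[T1] holders={T2,T3,T4,T5}
Step 12: signal(T5) -> count=0 queue=[] holders={T1,T2,T3,T4}
Step 13: signal(T1) -> count=1 queue=[] holders={T2,T3,T4}
Step 14: signal(T4) -> count=2 queue=[] holders={T2,T3}
Step 15: wait(T1) -> count=1 queue=[] holders={T1,T2,T3}
Step 16: wait(T4) -> count=0 queue=[] holders={T1,T2,T3,T4}
Step 17: signal(T2) -> count=1 queue=[] holders={T1,T3,T4}
Final holders: {T1,T3,T4} -> T1 in holders

Answer: yes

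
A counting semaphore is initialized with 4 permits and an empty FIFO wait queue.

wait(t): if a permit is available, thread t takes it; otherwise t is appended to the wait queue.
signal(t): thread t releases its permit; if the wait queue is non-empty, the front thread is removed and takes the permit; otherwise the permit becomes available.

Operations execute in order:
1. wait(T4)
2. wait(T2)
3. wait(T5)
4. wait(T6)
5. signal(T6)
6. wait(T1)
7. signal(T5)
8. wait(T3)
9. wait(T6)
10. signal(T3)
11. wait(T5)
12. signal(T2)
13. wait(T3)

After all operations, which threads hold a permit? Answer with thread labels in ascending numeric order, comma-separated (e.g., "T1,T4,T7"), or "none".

Answer: T1,T4,T5,T6

Derivation:
Step 1: wait(T4) -> count=3 queue=[] holders={T4}
Step 2: wait(T2) -> count=2 queue=[] holders={T2,T4}
Step 3: wait(T5) -> count=1 queue=[] holders={T2,T4,T5}
Step 4: wait(T6) -> count=0 queue=[] holders={T2,T4,T5,T6}
Step 5: signal(T6) -> count=1 queue=[] holders={T2,T4,T5}
Step 6: wait(T1) -> count=0 queue=[] holders={T1,T2,T4,T5}
Step 7: signal(T5) -> count=1 queue=[] holders={T1,T2,T4}
Step 8: wait(T3) -> count=0 queue=[] holders={T1,T2,T3,T4}
Step 9: wait(T6) -> count=0 queue=[T6] holders={T1,T2,T3,T4}
Step 10: signal(T3) -> count=0 queue=[] holders={T1,T2,T4,T6}
Step 11: wait(T5) -> count=0 queue=[T5] holders={T1,T2,T4,T6}
Step 12: signal(T2) -> count=0 queue=[] holders={T1,T4,T5,T6}
Step 13: wait(T3) -> count=0 queue=[T3] holders={T1,T4,T5,T6}
Final holders: T1,T4,T5,T6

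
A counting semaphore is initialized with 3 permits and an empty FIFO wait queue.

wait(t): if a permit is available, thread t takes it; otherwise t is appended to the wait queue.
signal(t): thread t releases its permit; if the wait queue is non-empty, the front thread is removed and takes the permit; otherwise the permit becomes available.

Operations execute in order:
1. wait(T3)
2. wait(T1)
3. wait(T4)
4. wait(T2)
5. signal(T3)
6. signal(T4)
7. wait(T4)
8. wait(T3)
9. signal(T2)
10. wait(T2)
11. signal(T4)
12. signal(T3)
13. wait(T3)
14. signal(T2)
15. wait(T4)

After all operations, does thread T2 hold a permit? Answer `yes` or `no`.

Answer: no

Derivation:
Step 1: wait(T3) -> count=2 queue=[] holders={T3}
Step 2: wait(T1) -> count=1 queue=[] holders={T1,T3}
Step 3: wait(T4) -> count=0 queue=[] holders={T1,T3,T4}
Step 4: wait(T2) -> count=0 queue=[T2] holders={T1,T3,T4}
Step 5: signal(T3) -> count=0 queue=[] holders={T1,T2,T4}
Step 6: signal(T4) -> count=1 queue=[] holders={T1,T2}
Step 7: wait(T4) -> count=0 queue=[] holders={T1,T2,T4}
Step 8: wait(T3) -> count=0 queue=[T3] holders={T1,T2,T4}
Step 9: signal(T2) -> count=0 queue=[] holders={T1,T3,T4}
Step 10: wait(T2) -> count=0 queue=[T2] holders={T1,T3,T4}
Step 11: signal(T4) -> count=0 queue=[] holders={T1,T2,T3}
Step 12: signal(T3) -> count=1 queue=[] holders={T1,T2}
Step 13: wait(T3) -> count=0 queue=[] holders={T1,T2,T3}
Step 14: signal(T2) -> count=1 queue=[] holders={T1,T3}
Step 15: wait(T4) -> count=0 queue=[] holders={T1,T3,T4}
Final holders: {T1,T3,T4} -> T2 not in holders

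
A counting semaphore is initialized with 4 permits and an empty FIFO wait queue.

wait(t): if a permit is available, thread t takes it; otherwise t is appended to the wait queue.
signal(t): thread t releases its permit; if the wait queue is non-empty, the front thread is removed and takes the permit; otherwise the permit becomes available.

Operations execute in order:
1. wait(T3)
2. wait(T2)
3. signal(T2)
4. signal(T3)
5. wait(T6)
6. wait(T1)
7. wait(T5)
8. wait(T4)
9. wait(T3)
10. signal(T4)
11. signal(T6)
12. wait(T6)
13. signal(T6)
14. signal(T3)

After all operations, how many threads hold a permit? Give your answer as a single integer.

Step 1: wait(T3) -> count=3 queue=[] holders={T3}
Step 2: wait(T2) -> count=2 queue=[] holders={T2,T3}
Step 3: signal(T2) -> count=3 queue=[] holders={T3}
Step 4: signal(T3) -> count=4 queue=[] holders={none}
Step 5: wait(T6) -> count=3 queue=[] holders={T6}
Step 6: wait(T1) -> count=2 queue=[] holders={T1,T6}
Step 7: wait(T5) -> count=1 queue=[] holders={T1,T5,T6}
Step 8: wait(T4) -> count=0 queue=[] holders={T1,T4,T5,T6}
Step 9: wait(T3) -> count=0 queue=[T3] holders={T1,T4,T5,T6}
Step 10: signal(T4) -> count=0 queue=[] holders={T1,T3,T5,T6}
Step 11: signal(T6) -> count=1 queue=[] holders={T1,T3,T5}
Step 12: wait(T6) -> count=0 queue=[] holders={T1,T3,T5,T6}
Step 13: signal(T6) -> count=1 queue=[] holders={T1,T3,T5}
Step 14: signal(T3) -> count=2 queue=[] holders={T1,T5}
Final holders: {T1,T5} -> 2 thread(s)

Answer: 2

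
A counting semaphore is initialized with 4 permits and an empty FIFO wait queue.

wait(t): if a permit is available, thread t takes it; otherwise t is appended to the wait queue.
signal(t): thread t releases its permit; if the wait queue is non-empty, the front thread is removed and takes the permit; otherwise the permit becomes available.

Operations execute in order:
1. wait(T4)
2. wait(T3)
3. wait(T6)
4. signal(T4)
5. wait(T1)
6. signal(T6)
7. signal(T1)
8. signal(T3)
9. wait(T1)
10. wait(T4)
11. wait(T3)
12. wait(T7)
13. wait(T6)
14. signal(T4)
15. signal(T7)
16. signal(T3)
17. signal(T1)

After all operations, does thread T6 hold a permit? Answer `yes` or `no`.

Answer: yes

Derivation:
Step 1: wait(T4) -> count=3 queue=[] holders={T4}
Step 2: wait(T3) -> count=2 queue=[] holders={T3,T4}
Step 3: wait(T6) -> count=1 queue=[] holders={T3,T4,T6}
Step 4: signal(T4) -> count=2 queue=[] holders={T3,T6}
Step 5: wait(T1) -> count=1 queue=[] holders={T1,T3,T6}
Step 6: signal(T6) -> count=2 queue=[] holders={T1,T3}
Step 7: signal(T1) -> count=3 queue=[] holders={T3}
Step 8: signal(T3) -> count=4 queue=[] holders={none}
Step 9: wait(T1) -> count=3 queue=[] holders={T1}
Step 10: wait(T4) -> count=2 queue=[] holders={T1,T4}
Step 11: wait(T3) -> count=1 queue=[] holders={T1,T3,T4}
Step 12: wait(T7) -> count=0 queue=[] holders={T1,T3,T4,T7}
Step 13: wait(T6) -> count=0 queue=[T6] holders={T1,T3,T4,T7}
Step 14: signal(T4) -> count=0 queue=[] holders={T1,T3,T6,T7}
Step 15: signal(T7) -> count=1 queue=[] holders={T1,T3,T6}
Step 16: signal(T3) -> count=2 queue=[] holders={T1,T6}
Step 17: signal(T1) -> count=3 queue=[] holders={T6}
Final holders: {T6} -> T6 in holders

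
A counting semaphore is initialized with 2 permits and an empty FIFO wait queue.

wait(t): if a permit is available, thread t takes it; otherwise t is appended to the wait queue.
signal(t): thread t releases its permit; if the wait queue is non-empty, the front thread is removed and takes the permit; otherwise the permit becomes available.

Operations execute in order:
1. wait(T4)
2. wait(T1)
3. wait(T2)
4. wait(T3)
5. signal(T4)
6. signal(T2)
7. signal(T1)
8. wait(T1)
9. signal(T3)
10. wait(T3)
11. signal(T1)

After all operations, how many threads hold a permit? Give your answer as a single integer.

Answer: 1

Derivation:
Step 1: wait(T4) -> count=1 queue=[] holders={T4}
Step 2: wait(T1) -> count=0 queue=[] holders={T1,T4}
Step 3: wait(T2) -> count=0 queue=[T2] holders={T1,T4}
Step 4: wait(T3) -> count=0 queue=[T2,T3] holders={T1,T4}
Step 5: signal(T4) -> count=0 queue=[T3] holders={T1,T2}
Step 6: signal(T2) -> count=0 queue=[] holders={T1,T3}
Step 7: signal(T1) -> count=1 queue=[] holders={T3}
Step 8: wait(T1) -> count=0 queue=[] holders={T1,T3}
Step 9: signal(T3) -> count=1 queue=[] holders={T1}
Step 10: wait(T3) -> count=0 queue=[] holders={T1,T3}
Step 11: signal(T1) -> count=1 queue=[] holders={T3}
Final holders: {T3} -> 1 thread(s)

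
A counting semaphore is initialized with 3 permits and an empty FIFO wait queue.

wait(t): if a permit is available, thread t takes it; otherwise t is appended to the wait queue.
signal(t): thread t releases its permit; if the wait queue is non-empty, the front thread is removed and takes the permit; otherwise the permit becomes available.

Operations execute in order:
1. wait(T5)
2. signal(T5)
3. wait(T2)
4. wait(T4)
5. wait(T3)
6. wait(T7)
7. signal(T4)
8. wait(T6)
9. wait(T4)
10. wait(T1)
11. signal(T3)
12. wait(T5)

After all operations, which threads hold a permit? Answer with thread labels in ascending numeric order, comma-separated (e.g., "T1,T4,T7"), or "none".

Step 1: wait(T5) -> count=2 queue=[] holders={T5}
Step 2: signal(T5) -> count=3 queue=[] holders={none}
Step 3: wait(T2) -> count=2 queue=[] holders={T2}
Step 4: wait(T4) -> count=1 queue=[] holders={T2,T4}
Step 5: wait(T3) -> count=0 queue=[] holders={T2,T3,T4}
Step 6: wait(T7) -> count=0 queue=[T7] holders={T2,T3,T4}
Step 7: signal(T4) -> count=0 queue=[] holders={T2,T3,T7}
Step 8: wait(T6) -> count=0 queue=[T6] holders={T2,T3,T7}
Step 9: wait(T4) -> count=0 queue=[T6,T4] holders={T2,T3,T7}
Step 10: wait(T1) -> count=0 queue=[T6,T4,T1] holders={T2,T3,T7}
Step 11: signal(T3) -> count=0 queue=[T4,T1] holders={T2,T6,T7}
Step 12: wait(T5) -> count=0 queue=[T4,T1,T5] holders={T2,T6,T7}
Final holders: T2,T6,T7

Answer: T2,T6,T7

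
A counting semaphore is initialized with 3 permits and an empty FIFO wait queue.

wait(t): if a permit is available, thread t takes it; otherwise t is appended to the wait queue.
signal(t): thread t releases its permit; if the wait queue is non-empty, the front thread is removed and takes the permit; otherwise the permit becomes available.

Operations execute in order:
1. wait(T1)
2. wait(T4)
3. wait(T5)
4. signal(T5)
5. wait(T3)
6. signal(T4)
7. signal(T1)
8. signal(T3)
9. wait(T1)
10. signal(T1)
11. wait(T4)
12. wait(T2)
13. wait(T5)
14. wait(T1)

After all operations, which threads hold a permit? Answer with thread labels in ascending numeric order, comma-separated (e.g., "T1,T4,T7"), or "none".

Step 1: wait(T1) -> count=2 queue=[] holders={T1}
Step 2: wait(T4) -> count=1 queue=[] holders={T1,T4}
Step 3: wait(T5) -> count=0 queue=[] holders={T1,T4,T5}
Step 4: signal(T5) -> count=1 queue=[] holders={T1,T4}
Step 5: wait(T3) -> count=0 queue=[] holders={T1,T3,T4}
Step 6: signal(T4) -> count=1 queue=[] holders={T1,T3}
Step 7: signal(T1) -> count=2 queue=[] holders={T3}
Step 8: signal(T3) -> count=3 queue=[] holders={none}
Step 9: wait(T1) -> count=2 queue=[] holders={T1}
Step 10: signal(T1) -> count=3 queue=[] holders={none}
Step 11: wait(T4) -> count=2 queue=[] holders={T4}
Step 12: wait(T2) -> count=1 queue=[] holders={T2,T4}
Step 13: wait(T5) -> count=0 queue=[] holders={T2,T4,T5}
Step 14: wait(T1) -> count=0 queue=[T1] holders={T2,T4,T5}
Final holders: T2,T4,T5

Answer: T2,T4,T5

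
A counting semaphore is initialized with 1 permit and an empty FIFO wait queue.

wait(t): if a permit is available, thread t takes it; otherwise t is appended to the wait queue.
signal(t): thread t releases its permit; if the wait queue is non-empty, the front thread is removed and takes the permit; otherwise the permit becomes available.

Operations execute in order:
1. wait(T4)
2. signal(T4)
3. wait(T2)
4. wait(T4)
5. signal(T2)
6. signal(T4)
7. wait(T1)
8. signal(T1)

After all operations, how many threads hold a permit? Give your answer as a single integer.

Answer: 0

Derivation:
Step 1: wait(T4) -> count=0 queue=[] holders={T4}
Step 2: signal(T4) -> count=1 queue=[] holders={none}
Step 3: wait(T2) -> count=0 queue=[] holders={T2}
Step 4: wait(T4) -> count=0 queue=[T4] holders={T2}
Step 5: signal(T2) -> count=0 queue=[] holders={T4}
Step 6: signal(T4) -> count=1 queue=[] holders={none}
Step 7: wait(T1) -> count=0 queue=[] holders={T1}
Step 8: signal(T1) -> count=1 queue=[] holders={none}
Final holders: {none} -> 0 thread(s)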